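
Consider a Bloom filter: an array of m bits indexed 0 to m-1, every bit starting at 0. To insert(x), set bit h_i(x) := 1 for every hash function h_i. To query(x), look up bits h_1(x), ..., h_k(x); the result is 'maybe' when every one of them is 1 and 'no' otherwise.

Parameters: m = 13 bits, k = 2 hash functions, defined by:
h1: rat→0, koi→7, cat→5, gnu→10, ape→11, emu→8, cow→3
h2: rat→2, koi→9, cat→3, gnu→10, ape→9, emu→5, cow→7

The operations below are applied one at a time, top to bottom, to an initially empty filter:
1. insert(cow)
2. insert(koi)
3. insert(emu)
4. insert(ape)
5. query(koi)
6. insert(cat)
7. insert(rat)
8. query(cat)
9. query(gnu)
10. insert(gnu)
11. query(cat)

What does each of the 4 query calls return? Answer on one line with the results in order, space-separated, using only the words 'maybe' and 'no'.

Start: bits=0000000000000
Op 1: insert cow -> sets bits 3 7 -> bits=0001000100000
Op 2: insert koi -> sets bits 7 9 -> bits=0001000101000
Op 3: insert emu -> sets bits 5 8 -> bits=0001010111000
Op 4: insert ape -> sets bits 9 11 -> bits=0001010111010
Op 5: query koi -> checks bit7=1, bit9=1 (all 1) -> maybe
Op 6: insert cat -> sets bits 3 5 -> bits=0001010111010
Op 7: insert rat -> sets bits 0 2 -> bits=1011010111010
Op 8: query cat -> checks bit3=1, bit5=1 (all 1) -> maybe
Op 9: query gnu -> checks bit10=0 (has a 0) -> no
Op 10: insert gnu -> sets bits 10 -> bits=1011010111110
Op 11: query cat -> checks bit3=1, bit5=1 (all 1) -> maybe
Query results in order: maybe maybe no maybe

Answer: maybe maybe no maybe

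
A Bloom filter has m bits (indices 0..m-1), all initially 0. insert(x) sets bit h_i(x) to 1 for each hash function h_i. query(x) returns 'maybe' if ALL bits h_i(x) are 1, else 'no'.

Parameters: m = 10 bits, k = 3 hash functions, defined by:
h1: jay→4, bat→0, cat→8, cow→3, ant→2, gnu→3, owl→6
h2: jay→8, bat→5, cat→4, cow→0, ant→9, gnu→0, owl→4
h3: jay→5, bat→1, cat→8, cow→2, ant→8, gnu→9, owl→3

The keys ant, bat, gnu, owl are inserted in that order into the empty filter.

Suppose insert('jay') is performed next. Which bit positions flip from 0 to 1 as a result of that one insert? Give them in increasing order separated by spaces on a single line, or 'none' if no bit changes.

Start: bits=0000000000
After insert 'ant': sets bits 2 8 9 -> bits=0010000011
After insert 'bat': sets bits 0 1 5 -> bits=1110010011
After insert 'gnu': sets bits 0 3 9 -> bits=1111010011
After insert 'owl': sets bits 3 4 6 -> bits=1111111011
insert 'jay' would touch bits 4 5 8; currently bit4=1, bit5=1, bit8=1
Bits that are 0 among those (would change 0->1): none

Answer: none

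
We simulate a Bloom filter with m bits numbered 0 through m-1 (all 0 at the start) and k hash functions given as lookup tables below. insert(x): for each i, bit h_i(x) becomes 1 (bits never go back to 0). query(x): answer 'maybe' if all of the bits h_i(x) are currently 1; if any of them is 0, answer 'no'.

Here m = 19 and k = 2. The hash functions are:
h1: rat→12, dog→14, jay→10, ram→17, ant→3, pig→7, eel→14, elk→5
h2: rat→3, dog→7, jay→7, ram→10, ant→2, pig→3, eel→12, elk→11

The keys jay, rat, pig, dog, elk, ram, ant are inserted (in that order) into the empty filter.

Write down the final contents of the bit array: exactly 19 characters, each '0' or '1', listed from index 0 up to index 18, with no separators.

Start: bits=0000000000000000000
After insert 'jay': sets bits 7 10 -> bits=0000000100100000000
After insert 'rat': sets bits 3 12 -> bits=0001000100101000000
After insert 'pig': sets bits 3 7 -> bits=0001000100101000000
After insert 'dog': sets bits 7 14 -> bits=0001000100101010000
After insert 'elk': sets bits 5 11 -> bits=0001010100111010000
After insert 'ram': sets bits 10 17 -> bits=0001010100111010010
After insert 'ant': sets bits 2 3 -> bits=0011010100111010010

Answer: 0011010100111010010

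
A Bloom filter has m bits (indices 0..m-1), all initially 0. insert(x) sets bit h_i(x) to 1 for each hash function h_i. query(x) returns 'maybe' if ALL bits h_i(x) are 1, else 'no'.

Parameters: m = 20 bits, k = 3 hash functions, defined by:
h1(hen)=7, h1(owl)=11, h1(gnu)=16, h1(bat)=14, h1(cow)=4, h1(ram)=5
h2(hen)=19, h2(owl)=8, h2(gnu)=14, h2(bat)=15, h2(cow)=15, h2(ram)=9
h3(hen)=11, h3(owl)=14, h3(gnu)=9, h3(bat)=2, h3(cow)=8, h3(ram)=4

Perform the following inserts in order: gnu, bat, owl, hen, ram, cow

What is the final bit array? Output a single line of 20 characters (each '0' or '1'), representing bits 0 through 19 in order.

Start: bits=00000000000000000000
After insert 'gnu': sets bits 9 14 16 -> bits=00000000010000101000
After insert 'bat': sets bits 2 14 15 -> bits=00100000010000111000
After insert 'owl': sets bits 8 11 14 -> bits=00100000110100111000
After insert 'hen': sets bits 7 11 19 -> bits=00100001110100111001
After insert 'ram': sets bits 4 5 9 -> bits=00101101110100111001
After insert 'cow': sets bits 4 8 15 -> bits=00101101110100111001

Answer: 00101101110100111001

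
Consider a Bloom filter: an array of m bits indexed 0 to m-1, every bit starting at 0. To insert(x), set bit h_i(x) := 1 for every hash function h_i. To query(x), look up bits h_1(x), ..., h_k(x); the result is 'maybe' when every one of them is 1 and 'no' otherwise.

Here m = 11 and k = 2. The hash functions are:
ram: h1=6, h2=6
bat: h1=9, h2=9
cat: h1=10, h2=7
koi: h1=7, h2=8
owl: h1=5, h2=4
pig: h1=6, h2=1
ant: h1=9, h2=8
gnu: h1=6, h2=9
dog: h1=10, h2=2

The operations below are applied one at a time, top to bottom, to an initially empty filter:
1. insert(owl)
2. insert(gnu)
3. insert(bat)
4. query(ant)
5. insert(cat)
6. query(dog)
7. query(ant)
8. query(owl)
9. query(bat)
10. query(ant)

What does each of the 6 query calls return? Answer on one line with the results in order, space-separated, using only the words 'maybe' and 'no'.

Start: bits=00000000000
Op 1: insert owl -> sets bits 4 5 -> bits=00001100000
Op 2: insert gnu -> sets bits 6 9 -> bits=00001110010
Op 3: insert bat -> sets bits 9 -> bits=00001110010
Op 4: query ant -> checks bit8=0, bit9=1 (has a 0) -> no
Op 5: insert cat -> sets bits 7 10 -> bits=00001111011
Op 6: query dog -> checks bit2=0, bit10=1 (has a 0) -> no
Op 7: query ant -> checks bit8=0, bit9=1 (has a 0) -> no
Op 8: query owl -> checks bit4=1, bit5=1 (all 1) -> maybe
Op 9: query bat -> checks bit9=1 (all 1) -> maybe
Op 10: query ant -> checks bit8=0, bit9=1 (has a 0) -> no
Query results in order: no no no maybe maybe no

Answer: no no no maybe maybe no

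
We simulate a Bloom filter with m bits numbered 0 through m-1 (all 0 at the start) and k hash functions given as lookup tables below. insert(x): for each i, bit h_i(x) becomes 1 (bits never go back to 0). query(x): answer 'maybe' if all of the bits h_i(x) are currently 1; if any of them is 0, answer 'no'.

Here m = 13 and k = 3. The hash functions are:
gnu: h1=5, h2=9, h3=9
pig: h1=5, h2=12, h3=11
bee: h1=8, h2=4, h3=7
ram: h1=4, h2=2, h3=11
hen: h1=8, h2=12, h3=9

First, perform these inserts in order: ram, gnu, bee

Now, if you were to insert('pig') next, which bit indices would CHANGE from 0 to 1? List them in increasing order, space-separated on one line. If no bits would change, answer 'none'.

Start: bits=0000000000000
After insert 'ram': sets bits 2 4 11 -> bits=0010100000010
After insert 'gnu': sets bits 5 9 -> bits=0010110001010
After insert 'bee': sets bits 4 7 8 -> bits=0010110111010
insert 'pig' would touch bits 5 11 12; currently bit5=1, bit11=1, bit12=0
Bits that are 0 among those (would change 0->1): 12

Answer: 12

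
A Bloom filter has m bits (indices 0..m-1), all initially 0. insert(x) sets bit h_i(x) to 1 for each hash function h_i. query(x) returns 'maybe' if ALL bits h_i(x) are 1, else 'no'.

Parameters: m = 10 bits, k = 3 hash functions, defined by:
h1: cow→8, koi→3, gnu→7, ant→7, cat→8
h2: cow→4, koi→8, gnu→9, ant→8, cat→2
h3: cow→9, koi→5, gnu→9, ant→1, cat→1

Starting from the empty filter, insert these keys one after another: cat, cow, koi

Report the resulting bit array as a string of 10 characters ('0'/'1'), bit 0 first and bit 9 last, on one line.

Answer: 0111110011

Derivation:
Start: bits=0000000000
After insert 'cat': sets bits 1 2 8 -> bits=0110000010
After insert 'cow': sets bits 4 8 9 -> bits=0110100011
After insert 'koi': sets bits 3 5 8 -> bits=0111110011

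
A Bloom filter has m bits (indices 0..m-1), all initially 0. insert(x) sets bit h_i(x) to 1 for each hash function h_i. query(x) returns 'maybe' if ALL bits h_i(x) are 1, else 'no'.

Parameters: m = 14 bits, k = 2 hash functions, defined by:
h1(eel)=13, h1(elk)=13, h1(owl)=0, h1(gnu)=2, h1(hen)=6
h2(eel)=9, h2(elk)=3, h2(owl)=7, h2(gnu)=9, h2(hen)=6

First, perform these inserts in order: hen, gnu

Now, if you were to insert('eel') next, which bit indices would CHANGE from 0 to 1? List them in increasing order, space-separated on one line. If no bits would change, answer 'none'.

Answer: 13

Derivation:
Start: bits=00000000000000
After insert 'hen': sets bits 6 -> bits=00000010000000
After insert 'gnu': sets bits 2 9 -> bits=00100010010000
insert 'eel' would touch bits 9 13; currently bit9=1, bit13=0
Bits that are 0 among those (would change 0->1): 13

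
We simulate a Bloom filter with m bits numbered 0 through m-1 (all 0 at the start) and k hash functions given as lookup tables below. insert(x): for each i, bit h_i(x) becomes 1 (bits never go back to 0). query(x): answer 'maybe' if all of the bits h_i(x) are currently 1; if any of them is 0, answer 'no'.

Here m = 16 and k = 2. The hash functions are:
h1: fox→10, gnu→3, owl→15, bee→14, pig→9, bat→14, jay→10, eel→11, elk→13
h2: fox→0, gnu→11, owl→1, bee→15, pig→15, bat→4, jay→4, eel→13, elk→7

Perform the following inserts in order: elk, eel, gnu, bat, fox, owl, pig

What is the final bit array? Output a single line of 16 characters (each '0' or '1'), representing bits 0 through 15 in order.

Answer: 1101100101110111

Derivation:
Start: bits=0000000000000000
After insert 'elk': sets bits 7 13 -> bits=0000000100000100
After insert 'eel': sets bits 11 13 -> bits=0000000100010100
After insert 'gnu': sets bits 3 11 -> bits=0001000100010100
After insert 'bat': sets bits 4 14 -> bits=0001100100010110
After insert 'fox': sets bits 0 10 -> bits=1001100100110110
After insert 'owl': sets bits 1 15 -> bits=1101100100110111
After insert 'pig': sets bits 9 15 -> bits=1101100101110111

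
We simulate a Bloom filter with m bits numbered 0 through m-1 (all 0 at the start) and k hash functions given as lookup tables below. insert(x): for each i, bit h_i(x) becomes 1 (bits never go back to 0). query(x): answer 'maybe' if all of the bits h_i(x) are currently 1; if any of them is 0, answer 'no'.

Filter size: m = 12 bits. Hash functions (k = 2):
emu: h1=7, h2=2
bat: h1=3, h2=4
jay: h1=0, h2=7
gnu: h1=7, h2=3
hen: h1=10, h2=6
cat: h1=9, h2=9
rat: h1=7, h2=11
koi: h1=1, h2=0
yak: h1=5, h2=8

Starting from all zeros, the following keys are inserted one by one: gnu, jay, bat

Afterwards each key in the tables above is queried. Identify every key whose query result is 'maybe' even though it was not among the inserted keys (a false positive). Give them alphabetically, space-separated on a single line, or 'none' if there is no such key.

Answer: none

Derivation:
Start: bits=000000000000
After insert 'gnu': sets bits 3 7 -> bits=000100010000
After insert 'jay': sets bits 0 7 -> bits=100100010000
After insert 'bat': sets bits 3 4 -> bits=100110010000
Not inserted: cat emu hen koi rat yak — query each against bits=100110010000:
query cat: checks bit9=0 (has a 0) -> no => not a false positive
query emu: checks bit2=0, bit7=1 (has a 0) -> no => not a false positive
query hen: checks bit6=0, bit10=0 (has a 0) -> no => not a false positive
query koi: checks bit0=1, bit1=0 (has a 0) -> no => not a false positive
query rat: checks bit7=1, bit11=0 (has a 0) -> no => not a false positive
query yak: checks bit5=0, bit8=0 (has a 0) -> no => not a false positive
False positives (alphabetical): none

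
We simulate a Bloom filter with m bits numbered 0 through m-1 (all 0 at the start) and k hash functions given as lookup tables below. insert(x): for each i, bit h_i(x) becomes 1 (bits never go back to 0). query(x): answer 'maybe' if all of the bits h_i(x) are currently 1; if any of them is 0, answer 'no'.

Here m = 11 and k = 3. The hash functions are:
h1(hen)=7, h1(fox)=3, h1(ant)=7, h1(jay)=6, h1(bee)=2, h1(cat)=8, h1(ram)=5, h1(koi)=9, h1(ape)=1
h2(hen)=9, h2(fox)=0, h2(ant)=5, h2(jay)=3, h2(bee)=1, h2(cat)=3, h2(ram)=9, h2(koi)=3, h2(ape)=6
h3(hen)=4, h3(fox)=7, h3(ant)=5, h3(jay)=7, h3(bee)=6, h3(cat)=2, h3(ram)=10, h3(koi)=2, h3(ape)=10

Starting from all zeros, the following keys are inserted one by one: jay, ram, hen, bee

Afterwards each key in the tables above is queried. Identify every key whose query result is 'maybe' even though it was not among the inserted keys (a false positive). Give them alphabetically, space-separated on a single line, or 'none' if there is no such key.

Answer: ant ape koi

Derivation:
Start: bits=00000000000
After insert 'jay': sets bits 3 6 7 -> bits=00010011000
After insert 'ram': sets bits 5 9 10 -> bits=00010111011
After insert 'hen': sets bits 4 7 9 -> bits=00011111011
After insert 'bee': sets bits 1 2 6 -> bits=01111111011
Not inserted: ant ape cat fox koi — query each against bits=01111111011:
query ant: checks bit5=1, bit7=1 (all 1) -> maybe => FALSE POSITIVE
query ape: checks bit1=1, bit6=1, bit10=1 (all 1) -> maybe => FALSE POSITIVE
query cat: checks bit2=1, bit3=1, bit8=0 (has a 0) -> no => not a false positive
query fox: checks bit0=0, bit3=1, bit7=1 (has a 0) -> no => not a false positive
query koi: checks bit2=1, bit3=1, bit9=1 (all 1) -> maybe => FALSE POSITIVE
False positives (alphabetical): ant ape koi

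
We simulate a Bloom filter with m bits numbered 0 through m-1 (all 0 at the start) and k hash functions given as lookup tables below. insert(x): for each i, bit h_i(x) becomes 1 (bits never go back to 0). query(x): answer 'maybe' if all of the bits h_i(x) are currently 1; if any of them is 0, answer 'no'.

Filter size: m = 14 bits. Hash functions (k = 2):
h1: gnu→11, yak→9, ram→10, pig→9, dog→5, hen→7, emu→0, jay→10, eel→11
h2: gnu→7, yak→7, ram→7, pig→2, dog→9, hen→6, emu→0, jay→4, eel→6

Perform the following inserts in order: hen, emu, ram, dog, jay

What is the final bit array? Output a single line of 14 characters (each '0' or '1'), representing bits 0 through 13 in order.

Answer: 10001111011000

Derivation:
Start: bits=00000000000000
After insert 'hen': sets bits 6 7 -> bits=00000011000000
After insert 'emu': sets bits 0 -> bits=10000011000000
After insert 'ram': sets bits 7 10 -> bits=10000011001000
After insert 'dog': sets bits 5 9 -> bits=10000111011000
After insert 'jay': sets bits 4 10 -> bits=10001111011000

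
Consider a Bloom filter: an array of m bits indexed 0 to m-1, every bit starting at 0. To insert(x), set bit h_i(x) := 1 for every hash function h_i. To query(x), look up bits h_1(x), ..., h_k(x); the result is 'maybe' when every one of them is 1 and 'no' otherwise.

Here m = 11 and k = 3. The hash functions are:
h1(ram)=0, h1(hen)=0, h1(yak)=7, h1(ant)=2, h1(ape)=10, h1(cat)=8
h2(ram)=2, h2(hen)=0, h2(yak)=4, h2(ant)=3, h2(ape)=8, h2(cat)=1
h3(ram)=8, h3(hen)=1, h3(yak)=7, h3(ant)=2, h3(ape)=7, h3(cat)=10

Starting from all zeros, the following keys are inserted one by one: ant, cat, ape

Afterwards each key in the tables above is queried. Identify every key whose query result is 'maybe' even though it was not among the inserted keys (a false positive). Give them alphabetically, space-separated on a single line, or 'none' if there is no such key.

Start: bits=00000000000
After insert 'ant': sets bits 2 3 -> bits=00110000000
After insert 'cat': sets bits 1 8 10 -> bits=01110000101
After insert 'ape': sets bits 7 8 10 -> bits=01110001101
Not inserted: hen ram yak — query each against bits=01110001101:
query hen: checks bit0=0, bit1=1 (has a 0) -> no => not a false positive
query ram: checks bit0=0, bit2=1, bit8=1 (has a 0) -> no => not a false positive
query yak: checks bit4=0, bit7=1 (has a 0) -> no => not a false positive
False positives (alphabetical): none

Answer: none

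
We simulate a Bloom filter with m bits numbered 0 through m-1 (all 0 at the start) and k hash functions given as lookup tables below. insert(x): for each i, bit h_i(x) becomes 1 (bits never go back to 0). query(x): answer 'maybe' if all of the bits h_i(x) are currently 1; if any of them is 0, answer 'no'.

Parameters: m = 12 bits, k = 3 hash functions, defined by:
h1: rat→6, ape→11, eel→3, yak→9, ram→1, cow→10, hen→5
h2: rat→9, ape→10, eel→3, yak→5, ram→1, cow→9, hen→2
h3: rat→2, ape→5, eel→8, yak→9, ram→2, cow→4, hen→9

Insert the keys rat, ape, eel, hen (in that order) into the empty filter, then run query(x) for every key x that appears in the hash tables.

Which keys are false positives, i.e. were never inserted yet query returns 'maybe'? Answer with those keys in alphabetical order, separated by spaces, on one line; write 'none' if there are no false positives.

Answer: yak

Derivation:
Start: bits=000000000000
After insert 'rat': sets bits 2 6 9 -> bits=001000100100
After insert 'ape': sets bits 5 10 11 -> bits=001001100111
After insert 'eel': sets bits 3 8 -> bits=001101101111
After insert 'hen': sets bits 2 5 9 -> bits=001101101111
Not inserted: cow ram yak — query each against bits=001101101111:
query cow: checks bit4=0, bit9=1, bit10=1 (has a 0) -> no => not a false positive
query ram: checks bit1=0, bit2=1 (has a 0) -> no => not a false positive
query yak: checks bit5=1, bit9=1 (all 1) -> maybe => FALSE POSITIVE
False positives (alphabetical): yak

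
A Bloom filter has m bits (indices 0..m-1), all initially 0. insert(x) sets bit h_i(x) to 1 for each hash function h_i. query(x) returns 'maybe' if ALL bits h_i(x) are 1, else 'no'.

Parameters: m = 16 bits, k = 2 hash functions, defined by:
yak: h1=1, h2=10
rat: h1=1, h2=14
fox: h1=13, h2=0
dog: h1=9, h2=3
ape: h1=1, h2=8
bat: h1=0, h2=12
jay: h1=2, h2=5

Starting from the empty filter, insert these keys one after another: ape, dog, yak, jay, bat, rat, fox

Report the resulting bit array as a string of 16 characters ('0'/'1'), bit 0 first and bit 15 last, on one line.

Answer: 1111010011101110

Derivation:
Start: bits=0000000000000000
After insert 'ape': sets bits 1 8 -> bits=0100000010000000
After insert 'dog': sets bits 3 9 -> bits=0101000011000000
After insert 'yak': sets bits 1 10 -> bits=0101000011100000
After insert 'jay': sets bits 2 5 -> bits=0111010011100000
After insert 'bat': sets bits 0 12 -> bits=1111010011101000
After insert 'rat': sets bits 1 14 -> bits=1111010011101010
After insert 'fox': sets bits 0 13 -> bits=1111010011101110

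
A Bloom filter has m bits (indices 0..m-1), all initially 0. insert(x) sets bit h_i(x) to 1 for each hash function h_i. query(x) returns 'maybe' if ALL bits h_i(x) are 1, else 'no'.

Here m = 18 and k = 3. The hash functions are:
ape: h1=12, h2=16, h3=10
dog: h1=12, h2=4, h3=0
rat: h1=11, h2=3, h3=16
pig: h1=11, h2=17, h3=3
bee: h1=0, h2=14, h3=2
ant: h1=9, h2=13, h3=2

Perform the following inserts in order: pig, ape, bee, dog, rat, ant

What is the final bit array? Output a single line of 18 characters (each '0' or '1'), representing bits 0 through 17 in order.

Start: bits=000000000000000000
After insert 'pig': sets bits 3 11 17 -> bits=000100000001000001
After insert 'ape': sets bits 10 12 16 -> bits=000100000011100011
After insert 'bee': sets bits 0 2 14 -> bits=101100000011101011
After insert 'dog': sets bits 0 4 12 -> bits=101110000011101011
After insert 'rat': sets bits 3 11 16 -> bits=101110000011101011
After insert 'ant': sets bits 2 9 13 -> bits=101110000111111011

Answer: 101110000111111011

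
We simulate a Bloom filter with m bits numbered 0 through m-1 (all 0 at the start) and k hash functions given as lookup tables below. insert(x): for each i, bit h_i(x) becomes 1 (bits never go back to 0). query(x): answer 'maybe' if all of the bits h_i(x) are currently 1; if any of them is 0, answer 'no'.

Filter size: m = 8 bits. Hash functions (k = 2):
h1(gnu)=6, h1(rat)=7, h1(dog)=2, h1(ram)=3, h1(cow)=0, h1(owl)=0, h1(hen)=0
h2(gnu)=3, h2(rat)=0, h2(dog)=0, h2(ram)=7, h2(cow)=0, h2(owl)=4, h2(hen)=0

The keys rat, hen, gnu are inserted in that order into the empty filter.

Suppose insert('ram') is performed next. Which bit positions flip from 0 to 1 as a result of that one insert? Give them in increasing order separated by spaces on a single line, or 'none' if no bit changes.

Answer: none

Derivation:
Start: bits=00000000
After insert 'rat': sets bits 0 7 -> bits=10000001
After insert 'hen': sets bits 0 -> bits=10000001
After insert 'gnu': sets bits 3 6 -> bits=10010011
insert 'ram' would touch bits 3 7; currently bit3=1, bit7=1
Bits that are 0 among those (would change 0->1): none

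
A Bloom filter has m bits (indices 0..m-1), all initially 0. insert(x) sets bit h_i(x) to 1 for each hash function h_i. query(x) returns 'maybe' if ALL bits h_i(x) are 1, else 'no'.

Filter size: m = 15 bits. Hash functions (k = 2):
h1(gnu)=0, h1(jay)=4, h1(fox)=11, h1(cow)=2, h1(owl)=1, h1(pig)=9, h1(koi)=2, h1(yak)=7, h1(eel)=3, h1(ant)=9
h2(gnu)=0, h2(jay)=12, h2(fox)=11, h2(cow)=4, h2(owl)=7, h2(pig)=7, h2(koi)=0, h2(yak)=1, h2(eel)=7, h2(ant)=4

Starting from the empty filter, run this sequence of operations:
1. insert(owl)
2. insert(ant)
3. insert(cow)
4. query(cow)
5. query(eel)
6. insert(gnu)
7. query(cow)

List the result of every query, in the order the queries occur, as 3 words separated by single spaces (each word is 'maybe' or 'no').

Answer: maybe no maybe

Derivation:
Start: bits=000000000000000
Op 1: insert owl -> sets bits 1 7 -> bits=010000010000000
Op 2: insert ant -> sets bits 4 9 -> bits=010010010100000
Op 3: insert cow -> sets bits 2 4 -> bits=011010010100000
Op 4: query cow -> checks bit2=1, bit4=1 (all 1) -> maybe
Op 5: query eel -> checks bit3=0, bit7=1 (has a 0) -> no
Op 6: insert gnu -> sets bits 0 -> bits=111010010100000
Op 7: query cow -> checks bit2=1, bit4=1 (all 1) -> maybe
Query results in order: maybe no maybe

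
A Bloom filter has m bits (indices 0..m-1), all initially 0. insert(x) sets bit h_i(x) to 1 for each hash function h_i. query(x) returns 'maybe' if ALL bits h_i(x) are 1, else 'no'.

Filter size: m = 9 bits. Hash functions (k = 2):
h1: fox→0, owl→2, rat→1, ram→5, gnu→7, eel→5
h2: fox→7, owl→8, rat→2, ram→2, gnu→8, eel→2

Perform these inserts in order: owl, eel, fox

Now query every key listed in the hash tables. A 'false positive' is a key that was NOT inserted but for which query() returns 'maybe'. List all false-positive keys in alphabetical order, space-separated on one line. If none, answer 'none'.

Answer: gnu ram

Derivation:
Start: bits=000000000
After insert 'owl': sets bits 2 8 -> bits=001000001
After insert 'eel': sets bits 2 5 -> bits=001001001
After insert 'fox': sets bits 0 7 -> bits=101001011
Not inserted: gnu ram rat — query each against bits=101001011:
query gnu: checks bit7=1, bit8=1 (all 1) -> maybe => FALSE POSITIVE
query ram: checks bit2=1, bit5=1 (all 1) -> maybe => FALSE POSITIVE
query rat: checks bit1=0, bit2=1 (has a 0) -> no => not a false positive
False positives (alphabetical): gnu ram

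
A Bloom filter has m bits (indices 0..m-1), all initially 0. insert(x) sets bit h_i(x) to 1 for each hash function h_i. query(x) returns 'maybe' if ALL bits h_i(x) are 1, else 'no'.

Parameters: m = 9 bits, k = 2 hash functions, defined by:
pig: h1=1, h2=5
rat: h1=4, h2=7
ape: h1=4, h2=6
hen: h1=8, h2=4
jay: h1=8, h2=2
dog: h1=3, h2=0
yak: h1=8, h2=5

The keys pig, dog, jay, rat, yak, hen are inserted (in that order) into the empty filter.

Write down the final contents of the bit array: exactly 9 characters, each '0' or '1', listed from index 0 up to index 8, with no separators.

Answer: 111111011

Derivation:
Start: bits=000000000
After insert 'pig': sets bits 1 5 -> bits=010001000
After insert 'dog': sets bits 0 3 -> bits=110101000
After insert 'jay': sets bits 2 8 -> bits=111101001
After insert 'rat': sets bits 4 7 -> bits=111111011
After insert 'yak': sets bits 5 8 -> bits=111111011
After insert 'hen': sets bits 4 8 -> bits=111111011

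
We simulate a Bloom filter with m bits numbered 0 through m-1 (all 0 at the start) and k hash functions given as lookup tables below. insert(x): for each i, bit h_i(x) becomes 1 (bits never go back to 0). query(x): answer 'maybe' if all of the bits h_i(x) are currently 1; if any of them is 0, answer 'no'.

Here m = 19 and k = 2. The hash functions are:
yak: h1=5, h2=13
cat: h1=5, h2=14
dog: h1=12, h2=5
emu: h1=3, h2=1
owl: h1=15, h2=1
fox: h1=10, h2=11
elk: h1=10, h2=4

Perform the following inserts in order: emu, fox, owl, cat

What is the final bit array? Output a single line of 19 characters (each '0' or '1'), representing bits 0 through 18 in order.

Start: bits=0000000000000000000
After insert 'emu': sets bits 1 3 -> bits=0101000000000000000
After insert 'fox': sets bits 10 11 -> bits=0101000000110000000
After insert 'owl': sets bits 1 15 -> bits=0101000000110001000
After insert 'cat': sets bits 5 14 -> bits=0101010000110011000

Answer: 0101010000110011000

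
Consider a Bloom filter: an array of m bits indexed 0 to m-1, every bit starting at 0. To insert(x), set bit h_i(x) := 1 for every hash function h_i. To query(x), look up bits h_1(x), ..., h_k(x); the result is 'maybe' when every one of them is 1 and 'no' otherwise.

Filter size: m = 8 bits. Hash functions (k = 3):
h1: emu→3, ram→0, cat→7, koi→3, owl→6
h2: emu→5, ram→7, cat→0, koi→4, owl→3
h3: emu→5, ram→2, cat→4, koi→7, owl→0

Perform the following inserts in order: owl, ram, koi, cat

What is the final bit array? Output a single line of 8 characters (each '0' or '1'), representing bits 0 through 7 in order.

Answer: 10111011

Derivation:
Start: bits=00000000
After insert 'owl': sets bits 0 3 6 -> bits=10010010
After insert 'ram': sets bits 0 2 7 -> bits=10110011
After insert 'koi': sets bits 3 4 7 -> bits=10111011
After insert 'cat': sets bits 0 4 7 -> bits=10111011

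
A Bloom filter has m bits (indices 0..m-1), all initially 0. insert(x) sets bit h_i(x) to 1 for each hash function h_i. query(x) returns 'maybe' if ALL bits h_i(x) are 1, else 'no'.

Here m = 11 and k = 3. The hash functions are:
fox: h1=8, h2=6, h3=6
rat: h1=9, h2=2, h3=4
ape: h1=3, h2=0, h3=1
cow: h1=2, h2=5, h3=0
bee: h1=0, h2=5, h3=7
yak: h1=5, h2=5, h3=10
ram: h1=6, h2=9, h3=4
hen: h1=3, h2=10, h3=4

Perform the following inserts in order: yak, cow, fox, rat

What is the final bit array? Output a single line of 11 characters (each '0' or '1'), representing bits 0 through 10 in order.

Answer: 10101110111

Derivation:
Start: bits=00000000000
After insert 'yak': sets bits 5 10 -> bits=00000100001
After insert 'cow': sets bits 0 2 5 -> bits=10100100001
After insert 'fox': sets bits 6 8 -> bits=10100110101
After insert 'rat': sets bits 2 4 9 -> bits=10101110111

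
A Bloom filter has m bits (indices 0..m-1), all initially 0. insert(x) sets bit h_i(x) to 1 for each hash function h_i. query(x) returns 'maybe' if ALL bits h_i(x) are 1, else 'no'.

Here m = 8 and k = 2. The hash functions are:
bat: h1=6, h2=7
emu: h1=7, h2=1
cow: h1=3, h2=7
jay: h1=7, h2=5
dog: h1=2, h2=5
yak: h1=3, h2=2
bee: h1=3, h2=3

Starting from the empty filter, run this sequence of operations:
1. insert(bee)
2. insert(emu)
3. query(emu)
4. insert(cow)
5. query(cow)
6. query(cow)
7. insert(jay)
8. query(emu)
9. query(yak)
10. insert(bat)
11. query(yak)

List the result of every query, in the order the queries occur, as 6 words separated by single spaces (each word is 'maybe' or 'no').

Answer: maybe maybe maybe maybe no no

Derivation:
Start: bits=00000000
Op 1: insert bee -> sets bits 3 -> bits=00010000
Op 2: insert emu -> sets bits 1 7 -> bits=01010001
Op 3: query emu -> checks bit1=1, bit7=1 (all 1) -> maybe
Op 4: insert cow -> sets bits 3 7 -> bits=01010001
Op 5: query cow -> checks bit3=1, bit7=1 (all 1) -> maybe
Op 6: query cow -> checks bit3=1, bit7=1 (all 1) -> maybe
Op 7: insert jay -> sets bits 5 7 -> bits=01010101
Op 8: query emu -> checks bit1=1, bit7=1 (all 1) -> maybe
Op 9: query yak -> checks bit2=0, bit3=1 (has a 0) -> no
Op 10: insert bat -> sets bits 6 7 -> bits=01010111
Op 11: query yak -> checks bit2=0, bit3=1 (has a 0) -> no
Query results in order: maybe maybe maybe maybe no no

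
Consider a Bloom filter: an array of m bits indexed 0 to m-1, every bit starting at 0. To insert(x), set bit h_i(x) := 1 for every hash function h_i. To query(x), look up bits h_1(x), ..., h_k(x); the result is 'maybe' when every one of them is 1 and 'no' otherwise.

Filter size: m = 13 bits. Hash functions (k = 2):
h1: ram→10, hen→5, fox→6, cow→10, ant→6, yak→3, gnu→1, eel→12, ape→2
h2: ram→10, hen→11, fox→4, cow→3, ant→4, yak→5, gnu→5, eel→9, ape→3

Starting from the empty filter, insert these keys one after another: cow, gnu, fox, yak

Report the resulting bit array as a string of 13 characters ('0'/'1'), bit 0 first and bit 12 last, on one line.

Answer: 0101111000100

Derivation:
Start: bits=0000000000000
After insert 'cow': sets bits 3 10 -> bits=0001000000100
After insert 'gnu': sets bits 1 5 -> bits=0101010000100
After insert 'fox': sets bits 4 6 -> bits=0101111000100
After insert 'yak': sets bits 3 5 -> bits=0101111000100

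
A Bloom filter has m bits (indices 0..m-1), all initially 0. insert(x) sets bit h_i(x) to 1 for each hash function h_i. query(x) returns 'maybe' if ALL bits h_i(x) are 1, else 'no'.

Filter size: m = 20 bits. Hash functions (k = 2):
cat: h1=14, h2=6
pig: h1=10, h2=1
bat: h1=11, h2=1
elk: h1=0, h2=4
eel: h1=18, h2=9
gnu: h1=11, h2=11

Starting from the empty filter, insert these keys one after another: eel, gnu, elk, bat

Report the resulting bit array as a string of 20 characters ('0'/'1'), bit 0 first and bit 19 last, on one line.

Start: bits=00000000000000000000
After insert 'eel': sets bits 9 18 -> bits=00000000010000000010
After insert 'gnu': sets bits 11 -> bits=00000000010100000010
After insert 'elk': sets bits 0 4 -> bits=10001000010100000010
After insert 'bat': sets bits 1 11 -> bits=11001000010100000010

Answer: 11001000010100000010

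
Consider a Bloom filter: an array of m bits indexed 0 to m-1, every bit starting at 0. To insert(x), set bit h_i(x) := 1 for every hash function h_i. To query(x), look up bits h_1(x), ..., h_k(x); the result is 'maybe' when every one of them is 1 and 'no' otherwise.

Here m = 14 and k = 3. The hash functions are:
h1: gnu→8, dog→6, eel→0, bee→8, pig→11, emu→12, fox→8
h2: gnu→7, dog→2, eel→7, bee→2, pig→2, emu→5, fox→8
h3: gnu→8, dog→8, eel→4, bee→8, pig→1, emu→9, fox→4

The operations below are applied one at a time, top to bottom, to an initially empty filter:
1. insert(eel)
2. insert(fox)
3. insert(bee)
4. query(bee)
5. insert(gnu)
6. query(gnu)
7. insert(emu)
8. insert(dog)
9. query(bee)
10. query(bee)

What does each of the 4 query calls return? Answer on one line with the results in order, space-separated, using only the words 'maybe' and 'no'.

Start: bits=00000000000000
Op 1: insert eel -> sets bits 0 4 7 -> bits=10001001000000
Op 2: insert fox -> sets bits 4 8 -> bits=10001001100000
Op 3: insert bee -> sets bits 2 8 -> bits=10101001100000
Op 4: query bee -> checks bit2=1, bit8=1 (all 1) -> maybe
Op 5: insert gnu -> sets bits 7 8 -> bits=10101001100000
Op 6: query gnu -> checks bit7=1, bit8=1 (all 1) -> maybe
Op 7: insert emu -> sets bits 5 9 12 -> bits=10101101110010
Op 8: insert dog -> sets bits 2 6 8 -> bits=10101111110010
Op 9: query bee -> checks bit2=1, bit8=1 (all 1) -> maybe
Op 10: query bee -> checks bit2=1, bit8=1 (all 1) -> maybe
Query results in order: maybe maybe maybe maybe

Answer: maybe maybe maybe maybe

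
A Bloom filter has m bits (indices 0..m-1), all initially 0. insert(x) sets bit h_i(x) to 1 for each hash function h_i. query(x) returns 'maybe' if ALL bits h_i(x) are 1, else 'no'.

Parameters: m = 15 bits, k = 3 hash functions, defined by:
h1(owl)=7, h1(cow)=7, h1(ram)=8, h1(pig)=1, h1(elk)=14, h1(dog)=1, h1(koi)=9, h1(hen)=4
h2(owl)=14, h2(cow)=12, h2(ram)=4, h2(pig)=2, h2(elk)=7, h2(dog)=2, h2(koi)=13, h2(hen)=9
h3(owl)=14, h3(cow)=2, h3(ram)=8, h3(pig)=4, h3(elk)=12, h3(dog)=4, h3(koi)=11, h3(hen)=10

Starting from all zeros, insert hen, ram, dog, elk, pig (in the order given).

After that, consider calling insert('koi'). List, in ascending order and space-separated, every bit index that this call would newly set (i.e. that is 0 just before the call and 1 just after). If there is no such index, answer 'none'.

Start: bits=000000000000000
After insert 'hen': sets bits 4 9 10 -> bits=000010000110000
After insert 'ram': sets bits 4 8 -> bits=000010001110000
After insert 'dog': sets bits 1 2 4 -> bits=011010001110000
After insert 'elk': sets bits 7 12 14 -> bits=011010011110101
After insert 'pig': sets bits 1 2 4 -> bits=011010011110101
insert 'koi' would touch bits 9 11 13; currently bit9=1, bit11=0, bit13=0
Bits that are 0 among those (would change 0->1): 11 13

Answer: 11 13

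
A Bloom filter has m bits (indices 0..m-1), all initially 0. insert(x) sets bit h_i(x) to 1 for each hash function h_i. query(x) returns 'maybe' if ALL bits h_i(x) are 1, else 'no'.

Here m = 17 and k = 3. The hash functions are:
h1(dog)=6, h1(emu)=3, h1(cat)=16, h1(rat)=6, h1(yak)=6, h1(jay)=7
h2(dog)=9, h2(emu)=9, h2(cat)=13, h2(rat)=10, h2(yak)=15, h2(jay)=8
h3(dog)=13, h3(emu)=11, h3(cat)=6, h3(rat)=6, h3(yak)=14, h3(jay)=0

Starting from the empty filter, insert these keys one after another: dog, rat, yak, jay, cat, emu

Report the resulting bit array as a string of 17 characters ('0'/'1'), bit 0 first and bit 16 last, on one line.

Start: bits=00000000000000000
After insert 'dog': sets bits 6 9 13 -> bits=00000010010001000
After insert 'rat': sets bits 6 10 -> bits=00000010011001000
After insert 'yak': sets bits 6 14 15 -> bits=00000010011001110
After insert 'jay': sets bits 0 7 8 -> bits=10000011111001110
After insert 'cat': sets bits 6 13 16 -> bits=10000011111001111
After insert 'emu': sets bits 3 9 11 -> bits=10010011111101111

Answer: 10010011111101111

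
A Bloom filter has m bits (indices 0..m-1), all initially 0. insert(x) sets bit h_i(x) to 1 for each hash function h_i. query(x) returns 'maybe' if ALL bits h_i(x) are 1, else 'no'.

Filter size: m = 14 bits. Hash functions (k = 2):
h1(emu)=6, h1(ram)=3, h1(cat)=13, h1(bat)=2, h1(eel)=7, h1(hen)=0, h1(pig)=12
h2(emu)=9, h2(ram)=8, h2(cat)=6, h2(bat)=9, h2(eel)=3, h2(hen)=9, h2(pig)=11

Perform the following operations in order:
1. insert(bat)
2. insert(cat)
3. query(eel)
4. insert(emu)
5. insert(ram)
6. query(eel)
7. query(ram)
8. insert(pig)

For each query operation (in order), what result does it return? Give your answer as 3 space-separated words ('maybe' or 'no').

Start: bits=00000000000000
Op 1: insert bat -> sets bits 2 9 -> bits=00100000010000
Op 2: insert cat -> sets bits 6 13 -> bits=00100010010001
Op 3: query eel -> checks bit3=0, bit7=0 (has a 0) -> no
Op 4: insert emu -> sets bits 6 9 -> bits=00100010010001
Op 5: insert ram -> sets bits 3 8 -> bits=00110010110001
Op 6: query eel -> checks bit3=1, bit7=0 (has a 0) -> no
Op 7: query ram -> checks bit3=1, bit8=1 (all 1) -> maybe
Op 8: insert pig -> sets bits 11 12 -> bits=00110010110111
Query results in order: no no maybe

Answer: no no maybe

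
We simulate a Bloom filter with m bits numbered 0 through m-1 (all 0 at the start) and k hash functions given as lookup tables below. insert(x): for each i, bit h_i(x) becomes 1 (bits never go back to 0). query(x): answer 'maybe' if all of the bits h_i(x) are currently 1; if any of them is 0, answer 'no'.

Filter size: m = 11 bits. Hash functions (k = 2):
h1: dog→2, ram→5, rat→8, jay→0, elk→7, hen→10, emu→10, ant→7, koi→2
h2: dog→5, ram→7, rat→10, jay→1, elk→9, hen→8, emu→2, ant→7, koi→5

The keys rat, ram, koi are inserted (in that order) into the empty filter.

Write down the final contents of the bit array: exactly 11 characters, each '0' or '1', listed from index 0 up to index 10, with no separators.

Start: bits=00000000000
After insert 'rat': sets bits 8 10 -> bits=00000000101
After insert 'ram': sets bits 5 7 -> bits=00000101101
After insert 'koi': sets bits 2 5 -> bits=00100101101

Answer: 00100101101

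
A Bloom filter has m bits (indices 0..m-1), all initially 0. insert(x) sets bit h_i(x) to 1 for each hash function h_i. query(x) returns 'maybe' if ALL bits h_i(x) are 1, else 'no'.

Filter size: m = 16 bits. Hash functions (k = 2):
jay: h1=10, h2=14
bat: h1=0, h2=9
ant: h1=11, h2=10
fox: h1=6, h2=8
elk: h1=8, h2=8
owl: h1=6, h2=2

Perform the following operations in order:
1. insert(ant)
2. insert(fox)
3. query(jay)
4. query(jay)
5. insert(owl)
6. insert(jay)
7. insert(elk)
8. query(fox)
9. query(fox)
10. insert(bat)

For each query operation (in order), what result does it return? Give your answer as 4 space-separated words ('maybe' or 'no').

Answer: no no maybe maybe

Derivation:
Start: bits=0000000000000000
Op 1: insert ant -> sets bits 10 11 -> bits=0000000000110000
Op 2: insert fox -> sets bits 6 8 -> bits=0000001010110000
Op 3: query jay -> checks bit10=1, bit14=0 (has a 0) -> no
Op 4: query jay -> checks bit10=1, bit14=0 (has a 0) -> no
Op 5: insert owl -> sets bits 2 6 -> bits=0010001010110000
Op 6: insert jay -> sets bits 10 14 -> bits=0010001010110010
Op 7: insert elk -> sets bits 8 -> bits=0010001010110010
Op 8: query fox -> checks bit6=1, bit8=1 (all 1) -> maybe
Op 9: query fox -> checks bit6=1, bit8=1 (all 1) -> maybe
Op 10: insert bat -> sets bits 0 9 -> bits=1010001011110010
Query results in order: no no maybe maybe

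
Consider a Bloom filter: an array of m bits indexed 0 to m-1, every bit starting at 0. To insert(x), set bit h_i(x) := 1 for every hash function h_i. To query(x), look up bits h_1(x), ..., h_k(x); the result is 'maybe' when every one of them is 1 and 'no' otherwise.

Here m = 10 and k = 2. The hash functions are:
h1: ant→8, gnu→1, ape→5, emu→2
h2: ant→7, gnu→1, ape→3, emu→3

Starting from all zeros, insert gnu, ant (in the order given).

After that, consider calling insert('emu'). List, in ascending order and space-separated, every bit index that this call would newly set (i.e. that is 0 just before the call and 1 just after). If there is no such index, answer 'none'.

Start: bits=0000000000
After insert 'gnu': sets bits 1 -> bits=0100000000
After insert 'ant': sets bits 7 8 -> bits=0100000110
insert 'emu' would touch bits 2 3; currently bit2=0, bit3=0
Bits that are 0 among those (would change 0->1): 2 3

Answer: 2 3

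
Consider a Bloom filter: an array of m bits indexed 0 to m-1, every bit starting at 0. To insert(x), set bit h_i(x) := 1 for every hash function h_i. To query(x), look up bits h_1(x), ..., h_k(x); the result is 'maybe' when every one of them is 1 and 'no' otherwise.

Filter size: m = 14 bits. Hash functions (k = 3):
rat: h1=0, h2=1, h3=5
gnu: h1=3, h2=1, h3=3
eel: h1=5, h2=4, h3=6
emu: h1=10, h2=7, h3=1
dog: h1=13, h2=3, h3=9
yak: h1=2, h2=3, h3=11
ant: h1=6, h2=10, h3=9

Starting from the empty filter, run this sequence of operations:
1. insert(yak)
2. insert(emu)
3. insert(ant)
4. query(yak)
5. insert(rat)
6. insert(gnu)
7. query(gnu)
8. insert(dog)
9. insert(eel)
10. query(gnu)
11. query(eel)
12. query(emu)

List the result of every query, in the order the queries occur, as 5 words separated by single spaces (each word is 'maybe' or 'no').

Start: bits=00000000000000
Op 1: insert yak -> sets bits 2 3 11 -> bits=00110000000100
Op 2: insert emu -> sets bits 1 7 10 -> bits=01110001001100
Op 3: insert ant -> sets bits 6 9 10 -> bits=01110011011100
Op 4: query yak -> checks bit2=1, bit3=1, bit11=1 (all 1) -> maybe
Op 5: insert rat -> sets bits 0 1 5 -> bits=11110111011100
Op 6: insert gnu -> sets bits 1 3 -> bits=11110111011100
Op 7: query gnu -> checks bit1=1, bit3=1 (all 1) -> maybe
Op 8: insert dog -> sets bits 3 9 13 -> bits=11110111011101
Op 9: insert eel -> sets bits 4 5 6 -> bits=11111111011101
Op 10: query gnu -> checks bit1=1, bit3=1 (all 1) -> maybe
Op 11: query eel -> checks bit4=1, bit5=1, bit6=1 (all 1) -> maybe
Op 12: query emu -> checks bit1=1, bit7=1, bit10=1 (all 1) -> maybe
Query results in order: maybe maybe maybe maybe maybe

Answer: maybe maybe maybe maybe maybe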